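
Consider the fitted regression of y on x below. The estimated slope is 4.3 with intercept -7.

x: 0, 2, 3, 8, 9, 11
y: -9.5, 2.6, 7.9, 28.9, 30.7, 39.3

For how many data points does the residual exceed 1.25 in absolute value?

x=0: ŷ = -7 + 4.3·0 = -7; r = -9.5 − (-7) = -2.5
x=2: ŷ = -7 + 4.3·2 = 1.6; r = 2.6 − 1.6 = 1
x=3: ŷ = -7 + 4.3·3 = 5.9; r = 7.9 − 5.9 = 2
x=8: ŷ = -7 + 4.3·8 = 27.4; r = 28.9 − 27.4 = 1.5
x=9: ŷ = -7 + 4.3·9 = 31.7; r = 30.7 − 31.7 = -1
x=11: ŷ = -7 + 4.3·11 = 40.3; r = 39.3 − 40.3 = -1
|r| > 1.25: x=0 (|r|=2.5), x=3 (|r|=2), x=8 (|r|=1.5) → 3

3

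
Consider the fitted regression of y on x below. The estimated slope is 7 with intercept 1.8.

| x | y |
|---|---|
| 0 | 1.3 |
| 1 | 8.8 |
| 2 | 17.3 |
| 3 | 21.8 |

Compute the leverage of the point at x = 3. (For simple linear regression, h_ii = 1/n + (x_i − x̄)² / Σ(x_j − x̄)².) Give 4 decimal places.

x̄ = (0 + 1 + 2 + 3)/4 = 1.5
Σ(x − x̄)² = 2.25 + 0.25 + 0.25 + 2.25 = 5
h = 1/4 + (1.5)²/5 = 0.25 + 0.45 = 0.7000

h = 0.7000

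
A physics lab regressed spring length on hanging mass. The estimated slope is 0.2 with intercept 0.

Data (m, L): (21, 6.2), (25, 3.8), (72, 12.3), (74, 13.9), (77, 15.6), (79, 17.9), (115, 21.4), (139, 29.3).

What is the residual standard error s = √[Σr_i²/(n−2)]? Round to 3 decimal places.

m=21: ŷ = 0.2·21 = 4.2; r = 6.2 − 4.2 = 2
m=25: ŷ = 0.2·25 = 5; r = 3.8 − 5 = -1.2
m=72: ŷ = 0.2·72 = 14.4; r = 12.3 − 14.4 = -2.1
m=74: ŷ = 0.2·74 = 14.8; r = 13.9 − 14.8 = -0.9
m=77: ŷ = 0.2·77 = 15.4; r = 15.6 − 15.4 = 0.2
m=79: ŷ = 0.2·79 = 15.8; r = 17.9 − 15.8 = 2.1
m=115: ŷ = 0.2·115 = 23; r = 21.4 − 23 = -1.6
m=139: ŷ = 0.2·139 = 27.8; r = 29.3 − 27.8 = 1.5
SSE = 4 + 1.44 + 4.41 + 0.81 + 0.04 + 4.41 + 2.56 + 2.25 = 19.92
s = √(19.92/6) = √3.32 ≈ 1.822

s = 1.822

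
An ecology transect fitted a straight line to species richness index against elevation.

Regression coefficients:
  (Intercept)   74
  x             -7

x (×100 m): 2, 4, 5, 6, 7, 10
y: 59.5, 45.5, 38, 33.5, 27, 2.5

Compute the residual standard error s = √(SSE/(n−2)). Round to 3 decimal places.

s = 1.581

x=2: ŷ = 74 − 7·2 = 60; e = 59.5 − 60 = -0.5
x=4: ŷ = 74 − 7·4 = 46; e = 45.5 − 46 = -0.5
x=5: ŷ = 74 − 7·5 = 39; e = 38 − 39 = -1
x=6: ŷ = 74 − 7·6 = 32; e = 33.5 − 32 = 1.5
x=7: ŷ = 74 − 7·7 = 25; e = 27 − 25 = 2
x=10: ŷ = 74 − 7·10 = 4; e = 2.5 − 4 = -1.5
SSE = 0.25 + 0.25 + 1 + 2.25 + 4 + 2.25 = 10
s = √(10/4) = √2.5 ≈ 1.581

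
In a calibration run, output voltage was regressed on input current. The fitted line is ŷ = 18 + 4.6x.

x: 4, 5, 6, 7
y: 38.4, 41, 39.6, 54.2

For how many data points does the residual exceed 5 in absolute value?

x=4: ŷ = 18 + 4.6·4 = 36.4; e = 38.4 − 36.4 = 2
x=5: ŷ = 18 + 4.6·5 = 41; e = 41 − 41 = 0
x=6: ŷ = 18 + 4.6·6 = 45.6; e = 39.6 − 45.6 = -6
x=7: ŷ = 18 + 4.6·7 = 50.2; e = 54.2 − 50.2 = 4
|e| > 5: x=6 (|e|=6) → 1

1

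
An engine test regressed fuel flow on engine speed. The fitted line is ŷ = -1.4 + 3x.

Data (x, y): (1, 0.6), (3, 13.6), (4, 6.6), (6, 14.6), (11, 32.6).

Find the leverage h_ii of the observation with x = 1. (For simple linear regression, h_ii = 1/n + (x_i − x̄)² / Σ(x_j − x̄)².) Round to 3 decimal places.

x̄ = (1 + 3 + 4 + 6 + 11)/5 = 5
Σ(x − x̄)² = 16 + 4 + 1 + 1 + 36 = 58
h = 1/5 + (-4)²/58 = 0.2 + 0.275862 = 0.476

h = 0.476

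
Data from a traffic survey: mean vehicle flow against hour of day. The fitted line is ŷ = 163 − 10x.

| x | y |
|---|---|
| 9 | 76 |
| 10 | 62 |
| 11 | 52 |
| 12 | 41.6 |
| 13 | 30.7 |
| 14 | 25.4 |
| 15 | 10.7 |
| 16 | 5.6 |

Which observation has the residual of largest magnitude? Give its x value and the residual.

x=9: ŷ = 163 − 10·9 = 73; e = 76 − 73 = 3
x=10: ŷ = 163 − 10·10 = 63; e = 62 − 63 = -1
x=11: ŷ = 163 − 10·11 = 53; e = 52 − 53 = -1
x=12: ŷ = 163 − 10·12 = 43; e = 41.6 − 43 = -1.4
x=13: ŷ = 163 − 10·13 = 33; e = 30.7 − 33 = -2.3
x=14: ŷ = 163 − 10·14 = 23; e = 25.4 − 23 = 2.4
x=15: ŷ = 163 − 10·15 = 13; e = 10.7 − 13 = -2.3
x=16: ŷ = 163 − 10·16 = 3; e = 5.6 − 3 = 2.6
Largest |e| is 3 at x = 9, residual 3.

x = 9, e = 3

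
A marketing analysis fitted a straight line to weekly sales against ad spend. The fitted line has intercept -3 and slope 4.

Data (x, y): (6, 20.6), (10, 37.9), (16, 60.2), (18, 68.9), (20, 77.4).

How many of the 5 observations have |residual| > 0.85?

x=6: ŷ = -3 + 4·6 = 21; e = 20.6 − 21 = -0.4
x=10: ŷ = -3 + 4·10 = 37; e = 37.9 − 37 = 0.9
x=16: ŷ = -3 + 4·16 = 61; e = 60.2 − 61 = -0.8
x=18: ŷ = -3 + 4·18 = 69; e = 68.9 − 69 = -0.1
x=20: ŷ = -3 + 4·20 = 77; e = 77.4 − 77 = 0.4
|e| > 0.85: x=10 (|e|=0.9) → 1

1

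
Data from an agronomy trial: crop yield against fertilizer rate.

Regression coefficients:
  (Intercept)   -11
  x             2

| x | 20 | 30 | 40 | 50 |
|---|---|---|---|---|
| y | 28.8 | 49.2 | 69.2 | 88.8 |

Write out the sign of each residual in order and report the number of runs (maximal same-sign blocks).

3 runs

x=20: ŷ = -11 + 2·20 = 29; r = 28.8 − 29 = -0.2
x=30: ŷ = -11 + 2·30 = 49; r = 49.2 − 49 = 0.2
x=40: ŷ = -11 + 2·40 = 69; r = 69.2 − 69 = 0.2
x=50: ŷ = -11 + 2·50 = 89; r = 88.8 − 89 = -0.2
Signs: − + + −
Runs: −×1, +×2, −×1 → 3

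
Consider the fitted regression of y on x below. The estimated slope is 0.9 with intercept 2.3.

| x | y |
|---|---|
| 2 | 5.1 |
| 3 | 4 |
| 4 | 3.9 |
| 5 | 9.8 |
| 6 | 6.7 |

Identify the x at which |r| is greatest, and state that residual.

x=2: ŷ = 2.3 + 0.9·2 = 4.1; r = 5.1 − 4.1 = 1
x=3: ŷ = 2.3 + 0.9·3 = 5; r = 4 − 5 = -1
x=4: ŷ = 2.3 + 0.9·4 = 5.9; r = 3.9 − 5.9 = -2
x=5: ŷ = 2.3 + 0.9·5 = 6.8; r = 9.8 − 6.8 = 3
x=6: ŷ = 2.3 + 0.9·6 = 7.7; r = 6.7 − 7.7 = -1
Largest |r| is 3 at x = 5, residual 3.

x = 5, r = 3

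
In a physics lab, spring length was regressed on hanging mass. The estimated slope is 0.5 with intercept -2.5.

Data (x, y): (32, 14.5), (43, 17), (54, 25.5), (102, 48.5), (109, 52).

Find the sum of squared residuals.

SSE = 6

x=32: ŷ = -2.5 + 0.5·32 = 13.5; r = 14.5 − 13.5 = 1
x=43: ŷ = -2.5 + 0.5·43 = 19; r = 17 − 19 = -2
x=54: ŷ = -2.5 + 0.5·54 = 24.5; r = 25.5 − 24.5 = 1
x=102: ŷ = -2.5 + 0.5·102 = 48.5; r = 48.5 − 48.5 = 0
x=109: ŷ = -2.5 + 0.5·109 = 52; r = 52 − 52 = 0
SSE = 1 + 4 + 1 + 0 + 0 = 6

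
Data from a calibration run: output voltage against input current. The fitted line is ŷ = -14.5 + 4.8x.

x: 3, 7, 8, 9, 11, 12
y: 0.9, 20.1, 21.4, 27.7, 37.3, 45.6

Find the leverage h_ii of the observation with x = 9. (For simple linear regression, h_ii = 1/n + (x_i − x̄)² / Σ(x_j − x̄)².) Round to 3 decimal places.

h = 0.175

x̄ = (3 + 7 + 8 + 9 + 11 + 12)/6 = 8.33333
Σ(x − x̄)² = 28.4444 + 1.77778 + 0.111111 + 0.444444 + 7.11111 + 13.4444 = 51.3333
h = 1/6 + (0.666667)²/51.3333 = 0.166667 + 0.00865801 = 0.175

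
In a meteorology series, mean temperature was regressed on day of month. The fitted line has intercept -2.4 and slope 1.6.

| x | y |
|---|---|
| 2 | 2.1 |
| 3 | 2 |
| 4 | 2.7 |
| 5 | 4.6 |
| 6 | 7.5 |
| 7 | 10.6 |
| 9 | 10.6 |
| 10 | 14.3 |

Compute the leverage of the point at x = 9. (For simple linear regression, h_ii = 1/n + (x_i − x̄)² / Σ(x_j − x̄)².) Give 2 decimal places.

h = 0.32

x̄ = (2 + 3 + 4 + 5 + 6 + 7 + 9 + 10)/8 = 5.75
Σ(x − x̄)² = 14.0625 + 7.5625 + 3.0625 + 0.5625 + 0.0625 + 1.5625 + 10.5625 + 18.0625 = 55.5
h = 1/8 + (3.25)²/55.5 = 0.125 + 0.190315 = 0.32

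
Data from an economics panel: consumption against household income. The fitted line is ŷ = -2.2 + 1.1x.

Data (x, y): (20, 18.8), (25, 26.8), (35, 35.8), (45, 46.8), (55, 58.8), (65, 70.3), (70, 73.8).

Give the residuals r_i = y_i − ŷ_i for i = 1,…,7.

x=20: ŷ = -2.2 + 1.1·20 = 19.8; r = 18.8 − 19.8 = -1
x=25: ŷ = -2.2 + 1.1·25 = 25.3; r = 26.8 − 25.3 = 1.5
x=35: ŷ = -2.2 + 1.1·35 = 36.3; r = 35.8 − 36.3 = -0.5
x=45: ŷ = -2.2 + 1.1·45 = 47.3; r = 46.8 − 47.3 = -0.5
x=55: ŷ = -2.2 + 1.1·55 = 58.3; r = 58.8 − 58.3 = 0.5
x=65: ŷ = -2.2 + 1.1·65 = 69.3; r = 70.3 − 69.3 = 1
x=70: ŷ = -2.2 + 1.1·70 = 74.8; r = 73.8 − 74.8 = -1

-1, 1.5, -0.5, -0.5, 0.5, 1, -1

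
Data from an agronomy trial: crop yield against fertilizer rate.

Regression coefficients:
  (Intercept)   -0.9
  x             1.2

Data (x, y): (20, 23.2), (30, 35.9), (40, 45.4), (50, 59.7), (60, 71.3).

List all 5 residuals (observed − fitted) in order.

x=20: ŷ = -0.9 + 1.2·20 = 23.1; e = 23.2 − 23.1 = 0.1
x=30: ŷ = -0.9 + 1.2·30 = 35.1; e = 35.9 − 35.1 = 0.8
x=40: ŷ = -0.9 + 1.2·40 = 47.1; e = 45.4 − 47.1 = -1.7
x=50: ŷ = -0.9 + 1.2·50 = 59.1; e = 59.7 − 59.1 = 0.6
x=60: ŷ = -0.9 + 1.2·60 = 71.1; e = 71.3 − 71.1 = 0.2

0.1, 0.8, -1.7, 0.6, 0.2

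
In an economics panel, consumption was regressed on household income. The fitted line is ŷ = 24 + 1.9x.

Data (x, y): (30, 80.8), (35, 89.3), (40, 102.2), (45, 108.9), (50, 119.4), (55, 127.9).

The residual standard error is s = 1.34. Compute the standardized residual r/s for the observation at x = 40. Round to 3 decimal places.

1.642

ŷ = 24 + 1.9·40 = 100
r = 102.2 − 100 = 2.2
r/s = 2.2 / 1.34 = 1.642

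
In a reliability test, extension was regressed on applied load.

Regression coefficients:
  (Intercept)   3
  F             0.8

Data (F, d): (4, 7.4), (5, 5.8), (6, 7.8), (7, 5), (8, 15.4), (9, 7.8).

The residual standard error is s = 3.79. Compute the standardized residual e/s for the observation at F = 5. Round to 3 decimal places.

-0.317

d̂ = 3 + 0.8·5 = 7
e = 5.8 − 7 = -1.2
e/s = -1.2 / 3.79 = -0.317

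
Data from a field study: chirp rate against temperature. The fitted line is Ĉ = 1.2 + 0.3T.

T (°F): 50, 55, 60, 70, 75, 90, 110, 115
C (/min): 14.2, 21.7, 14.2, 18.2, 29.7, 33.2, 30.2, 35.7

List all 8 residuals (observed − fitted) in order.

-2, 4, -5, -4, 6, 5, -4, 0

T=50: Ĉ = 1.2 + 0.3·50 = 16.2; e = 14.2 − 16.2 = -2
T=55: Ĉ = 1.2 + 0.3·55 = 17.7; e = 21.7 − 17.7 = 4
T=60: Ĉ = 1.2 + 0.3·60 = 19.2; e = 14.2 − 19.2 = -5
T=70: Ĉ = 1.2 + 0.3·70 = 22.2; e = 18.2 − 22.2 = -4
T=75: Ĉ = 1.2 + 0.3·75 = 23.7; e = 29.7 − 23.7 = 6
T=90: Ĉ = 1.2 + 0.3·90 = 28.2; e = 33.2 − 28.2 = 5
T=110: Ĉ = 1.2 + 0.3·110 = 34.2; e = 30.2 − 34.2 = -4
T=115: Ĉ = 1.2 + 0.3·115 = 35.7; e = 35.7 − 35.7 = 0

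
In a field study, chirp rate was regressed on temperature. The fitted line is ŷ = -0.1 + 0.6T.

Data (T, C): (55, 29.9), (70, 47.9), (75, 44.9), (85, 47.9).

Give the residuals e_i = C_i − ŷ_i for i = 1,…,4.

T=55: ŷ = -0.1 + 0.6·55 = 32.9; e = 29.9 − 32.9 = -3
T=70: ŷ = -0.1 + 0.6·70 = 41.9; e = 47.9 − 41.9 = 6
T=75: ŷ = -0.1 + 0.6·75 = 44.9; e = 44.9 − 44.9 = 0
T=85: ŷ = -0.1 + 0.6·85 = 50.9; e = 47.9 − 50.9 = -3

-3, 6, 0, -3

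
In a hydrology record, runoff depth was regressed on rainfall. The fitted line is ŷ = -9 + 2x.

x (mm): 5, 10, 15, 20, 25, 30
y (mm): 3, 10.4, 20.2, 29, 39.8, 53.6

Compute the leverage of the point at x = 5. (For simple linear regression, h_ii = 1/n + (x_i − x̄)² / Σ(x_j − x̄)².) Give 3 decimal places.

h = 0.524

x̄ = (5 + 10 + 15 + 20 + 25 + 30)/6 = 17.5
Σ(x − x̄)² = 156.25 + 56.25 + 6.25 + 6.25 + 56.25 + 156.25 = 437.5
h = 1/6 + (-12.5)²/437.5 = 0.166667 + 0.357143 = 0.524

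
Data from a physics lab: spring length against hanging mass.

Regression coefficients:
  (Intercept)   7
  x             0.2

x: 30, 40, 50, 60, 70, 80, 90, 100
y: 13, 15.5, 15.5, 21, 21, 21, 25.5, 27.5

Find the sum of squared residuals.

x=30: ŷ = 7 + 0.2·30 = 13; r = 13 − 13 = 0
x=40: ŷ = 7 + 0.2·40 = 15; r = 15.5 − 15 = 0.5
x=50: ŷ = 7 + 0.2·50 = 17; r = 15.5 − 17 = -1.5
x=60: ŷ = 7 + 0.2·60 = 19; r = 21 − 19 = 2
x=70: ŷ = 7 + 0.2·70 = 21; r = 21 − 21 = 0
x=80: ŷ = 7 + 0.2·80 = 23; r = 21 − 23 = -2
x=90: ŷ = 7 + 0.2·90 = 25; r = 25.5 − 25 = 0.5
x=100: ŷ = 7 + 0.2·100 = 27; r = 27.5 − 27 = 0.5
SSE = 0 + 0.25 + 2.25 + 4 + 0 + 4 + 0.25 + 0.25 = 11

SSE = 11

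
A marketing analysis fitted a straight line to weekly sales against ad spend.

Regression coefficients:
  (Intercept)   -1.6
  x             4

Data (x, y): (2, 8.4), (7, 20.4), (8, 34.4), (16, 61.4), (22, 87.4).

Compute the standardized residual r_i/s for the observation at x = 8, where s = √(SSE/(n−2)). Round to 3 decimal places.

0.910

x=2: ŷ = -1.6 + 4·2 = 6.4; r = 8.4 − 6.4 = 2
x=7: ŷ = -1.6 + 4·7 = 26.4; r = 20.4 − 26.4 = -6
x=8: ŷ = -1.6 + 4·8 = 30.4; r = 34.4 − 30.4 = 4
x=16: ŷ = -1.6 + 4·16 = 62.4; r = 61.4 − 62.4 = -1
x=22: ŷ = -1.6 + 4·22 = 86.4; r = 87.4 − 86.4 = 1
SSE = 4 + 36 + 16 + 1 + 1 = 58
s = √(58/3) = 4.39697
r/s = 4 / 4.39697 = 0.910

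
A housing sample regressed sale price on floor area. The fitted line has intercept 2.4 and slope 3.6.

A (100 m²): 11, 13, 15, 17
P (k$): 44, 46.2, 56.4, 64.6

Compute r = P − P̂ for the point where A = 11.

r = 2

P̂ = 2.4 + 3.6·11 = 42
r = 44 − 42 = 2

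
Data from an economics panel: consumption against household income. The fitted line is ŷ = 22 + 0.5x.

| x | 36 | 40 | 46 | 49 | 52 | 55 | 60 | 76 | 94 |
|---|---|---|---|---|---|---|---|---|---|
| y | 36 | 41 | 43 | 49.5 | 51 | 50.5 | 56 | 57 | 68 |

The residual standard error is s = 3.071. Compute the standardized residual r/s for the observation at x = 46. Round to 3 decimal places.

ŷ = 22 + 0.5·46 = 45
r = 43 − 45 = -2
r/s = -2 / 3.071 = -0.651

-0.651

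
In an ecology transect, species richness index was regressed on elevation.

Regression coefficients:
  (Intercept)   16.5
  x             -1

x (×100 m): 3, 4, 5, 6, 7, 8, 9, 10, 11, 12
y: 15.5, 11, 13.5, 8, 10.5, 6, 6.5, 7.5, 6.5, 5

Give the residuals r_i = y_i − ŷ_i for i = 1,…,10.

x=3: ŷ = 16.5 − 3 = 13.5; r = 15.5 − 13.5 = 2
x=4: ŷ = 16.5 − 4 = 12.5; r = 11 − 12.5 = -1.5
x=5: ŷ = 16.5 − 5 = 11.5; r = 13.5 − 11.5 = 2
x=6: ŷ = 16.5 − 6 = 10.5; r = 8 − 10.5 = -2.5
x=7: ŷ = 16.5 − 7 = 9.5; r = 10.5 − 9.5 = 1
x=8: ŷ = 16.5 − 8 = 8.5; r = 6 − 8.5 = -2.5
x=9: ŷ = 16.5 − 9 = 7.5; r = 6.5 − 7.5 = -1
x=10: ŷ = 16.5 − 10 = 6.5; r = 7.5 − 6.5 = 1
x=11: ŷ = 16.5 − 11 = 5.5; r = 6.5 − 5.5 = 1
x=12: ŷ = 16.5 − 12 = 4.5; r = 5 − 4.5 = 0.5

2, -1.5, 2, -2.5, 1, -2.5, -1, 1, 1, 0.5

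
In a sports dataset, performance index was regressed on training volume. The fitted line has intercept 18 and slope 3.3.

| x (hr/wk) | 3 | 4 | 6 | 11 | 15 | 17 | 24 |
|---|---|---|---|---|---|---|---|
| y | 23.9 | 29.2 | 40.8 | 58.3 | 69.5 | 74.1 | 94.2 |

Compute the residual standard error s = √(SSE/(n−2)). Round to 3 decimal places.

s = 3.406

x=3: ŷ = 18 + 3.3·3 = 27.9; e = 23.9 − 27.9 = -4
x=4: ŷ = 18 + 3.3·4 = 31.2; e = 29.2 − 31.2 = -2
x=6: ŷ = 18 + 3.3·6 = 37.8; e = 40.8 − 37.8 = 3
x=11: ŷ = 18 + 3.3·11 = 54.3; e = 58.3 − 54.3 = 4
x=15: ŷ = 18 + 3.3·15 = 67.5; e = 69.5 − 67.5 = 2
x=17: ŷ = 18 + 3.3·17 = 74.1; e = 74.1 − 74.1 = 0
x=24: ŷ = 18 + 3.3·24 = 97.2; e = 94.2 − 97.2 = -3
SSE = 16 + 4 + 9 + 16 + 4 + 0 + 9 = 58
s = √(58/5) = √11.6 ≈ 3.406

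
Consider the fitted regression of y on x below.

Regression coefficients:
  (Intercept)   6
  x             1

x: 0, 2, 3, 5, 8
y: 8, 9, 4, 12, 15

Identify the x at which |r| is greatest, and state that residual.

x=0: ŷ = 6 + 0 = 6; r = 8 − 6 = 2
x=2: ŷ = 6 + 2 = 8; r = 9 − 8 = 1
x=3: ŷ = 6 + 3 = 9; r = 4 − 9 = -5
x=5: ŷ = 6 + 5 = 11; r = 12 − 11 = 1
x=8: ŷ = 6 + 8 = 14; r = 15 − 14 = 1
Largest |r| is 5 at x = 3, residual -5.

x = 3, r = -5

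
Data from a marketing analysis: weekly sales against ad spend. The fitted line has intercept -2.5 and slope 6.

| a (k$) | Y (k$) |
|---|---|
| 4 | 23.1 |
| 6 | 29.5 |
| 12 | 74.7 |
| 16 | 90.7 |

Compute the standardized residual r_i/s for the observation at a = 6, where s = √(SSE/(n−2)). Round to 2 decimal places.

a=4: ŷ = -2.5 + 6·4 = 21.5; r = 23.1 − 21.5 = 1.6
a=6: ŷ = -2.5 + 6·6 = 33.5; r = 29.5 − 33.5 = -4
a=12: ŷ = -2.5 + 6·12 = 69.5; r = 74.7 − 69.5 = 5.2
a=16: ŷ = -2.5 + 6·16 = 93.5; r = 90.7 − 93.5 = -2.8
SSE = 2.56 + 16 + 27.04 + 7.84 = 53.44
s = √(53.44/2) = 5.16914
r/s = -4 / 5.16914 = -0.77

-0.77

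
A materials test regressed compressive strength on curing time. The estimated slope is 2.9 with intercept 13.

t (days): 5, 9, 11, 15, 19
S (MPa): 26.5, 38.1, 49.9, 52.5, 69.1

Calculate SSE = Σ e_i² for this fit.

t=5: Ŝ = 13 + 2.9·5 = 27.5; e = 26.5 − 27.5 = -1
t=9: Ŝ = 13 + 2.9·9 = 39.1; e = 38.1 − 39.1 = -1
t=11: Ŝ = 13 + 2.9·11 = 44.9; e = 49.9 − 44.9 = 5
t=15: Ŝ = 13 + 2.9·15 = 56.5; e = 52.5 − 56.5 = -4
t=19: Ŝ = 13 + 2.9·19 = 68.1; e = 69.1 − 68.1 = 1
SSE = 1 + 1 + 25 + 16 + 1 = 44

SSE = 44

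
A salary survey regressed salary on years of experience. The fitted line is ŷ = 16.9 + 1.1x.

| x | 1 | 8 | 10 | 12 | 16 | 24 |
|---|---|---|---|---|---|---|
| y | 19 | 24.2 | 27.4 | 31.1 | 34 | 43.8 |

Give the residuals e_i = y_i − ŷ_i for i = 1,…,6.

1, -1.5, -0.5, 1, -0.5, 0.5

x=1: ŷ = 16.9 + 1.1·1 = 18; e = 19 − 18 = 1
x=8: ŷ = 16.9 + 1.1·8 = 25.7; e = 24.2 − 25.7 = -1.5
x=10: ŷ = 16.9 + 1.1·10 = 27.9; e = 27.4 − 27.9 = -0.5
x=12: ŷ = 16.9 + 1.1·12 = 30.1; e = 31.1 − 30.1 = 1
x=16: ŷ = 16.9 + 1.1·16 = 34.5; e = 34 − 34.5 = -0.5
x=24: ŷ = 16.9 + 1.1·24 = 43.3; e = 43.8 − 43.3 = 0.5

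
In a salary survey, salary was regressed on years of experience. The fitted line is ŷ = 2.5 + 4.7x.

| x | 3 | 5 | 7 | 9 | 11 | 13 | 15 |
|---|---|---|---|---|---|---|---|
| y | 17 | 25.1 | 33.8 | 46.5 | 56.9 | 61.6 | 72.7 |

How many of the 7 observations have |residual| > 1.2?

x=3: ŷ = 2.5 + 4.7·3 = 16.6; e = 17 − 16.6 = 0.4
x=5: ŷ = 2.5 + 4.7·5 = 26; e = 25.1 − 26 = -0.9
x=7: ŷ = 2.5 + 4.7·7 = 35.4; e = 33.8 − 35.4 = -1.6
x=9: ŷ = 2.5 + 4.7·9 = 44.8; e = 46.5 − 44.8 = 1.7
x=11: ŷ = 2.5 + 4.7·11 = 54.2; e = 56.9 − 54.2 = 2.7
x=13: ŷ = 2.5 + 4.7·13 = 63.6; e = 61.6 − 63.6 = -2
x=15: ŷ = 2.5 + 4.7·15 = 73; e = 72.7 − 73 = -0.3
|e| > 1.2: x=7 (|e|=1.6), x=9 (|e|=1.7), x=11 (|e|=2.7), x=13 (|e|=2) → 4

4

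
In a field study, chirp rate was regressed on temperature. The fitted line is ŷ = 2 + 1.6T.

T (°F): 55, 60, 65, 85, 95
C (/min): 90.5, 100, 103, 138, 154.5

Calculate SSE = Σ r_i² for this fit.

SSE = 13.5

T=55: ŷ = 2 + 1.6·55 = 90; r = 90.5 − 90 = 0.5
T=60: ŷ = 2 + 1.6·60 = 98; r = 100 − 98 = 2
T=65: ŷ = 2 + 1.6·65 = 106; r = 103 − 106 = -3
T=85: ŷ = 2 + 1.6·85 = 138; r = 138 − 138 = 0
T=95: ŷ = 2 + 1.6·95 = 154; r = 154.5 − 154 = 0.5
SSE = 0.25 + 4 + 9 + 0 + 0.25 = 13.5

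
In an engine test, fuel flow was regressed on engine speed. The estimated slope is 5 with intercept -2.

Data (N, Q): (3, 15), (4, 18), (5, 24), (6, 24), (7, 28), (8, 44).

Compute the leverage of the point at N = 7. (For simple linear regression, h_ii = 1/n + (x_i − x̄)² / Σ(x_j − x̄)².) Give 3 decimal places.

N̄ = (3 + 4 + 5 + 6 + 7 + 8)/6 = 5.5
Σ(N − N̄)² = 6.25 + 2.25 + 0.25 + 0.25 + 2.25 + 6.25 = 17.5
h = 1/6 + (1.5)²/17.5 = 0.166667 + 0.128571 = 0.295

h = 0.295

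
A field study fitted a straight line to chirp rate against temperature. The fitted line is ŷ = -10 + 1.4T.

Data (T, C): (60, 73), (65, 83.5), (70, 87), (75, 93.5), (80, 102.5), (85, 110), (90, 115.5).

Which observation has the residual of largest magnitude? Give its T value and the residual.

T=60: ŷ = -10 + 1.4·60 = 74; e = 73 − 74 = -1
T=65: ŷ = -10 + 1.4·65 = 81; e = 83.5 − 81 = 2.5
T=70: ŷ = -10 + 1.4·70 = 88; e = 87 − 88 = -1
T=75: ŷ = -10 + 1.4·75 = 95; e = 93.5 − 95 = -1.5
T=80: ŷ = -10 + 1.4·80 = 102; e = 102.5 − 102 = 0.5
T=85: ŷ = -10 + 1.4·85 = 109; e = 110 − 109 = 1
T=90: ŷ = -10 + 1.4·90 = 116; e = 115.5 − 116 = -0.5
Largest |e| is 2.5 at T = 65, residual 2.5.

T = 65, e = 2.5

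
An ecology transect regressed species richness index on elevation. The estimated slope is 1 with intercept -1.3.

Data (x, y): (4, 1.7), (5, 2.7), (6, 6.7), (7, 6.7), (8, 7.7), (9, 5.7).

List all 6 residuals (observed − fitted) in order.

-1, -1, 2, 1, 1, -2

x=4: ŷ = -1.3 + 4 = 2.7; r = 1.7 − 2.7 = -1
x=5: ŷ = -1.3 + 5 = 3.7; r = 2.7 − 3.7 = -1
x=6: ŷ = -1.3 + 6 = 4.7; r = 6.7 − 4.7 = 2
x=7: ŷ = -1.3 + 7 = 5.7; r = 6.7 − 5.7 = 1
x=8: ŷ = -1.3 + 8 = 6.7; r = 7.7 − 6.7 = 1
x=9: ŷ = -1.3 + 9 = 7.7; r = 5.7 − 7.7 = -2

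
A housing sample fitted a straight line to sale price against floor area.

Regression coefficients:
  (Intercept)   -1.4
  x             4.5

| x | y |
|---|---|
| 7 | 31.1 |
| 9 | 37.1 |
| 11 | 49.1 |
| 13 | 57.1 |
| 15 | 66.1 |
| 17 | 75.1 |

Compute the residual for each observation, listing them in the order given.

x=7: ŷ = -1.4 + 4.5·7 = 30.1; r = 31.1 − 30.1 = 1
x=9: ŷ = -1.4 + 4.5·9 = 39.1; r = 37.1 − 39.1 = -2
x=11: ŷ = -1.4 + 4.5·11 = 48.1; r = 49.1 − 48.1 = 1
x=13: ŷ = -1.4 + 4.5·13 = 57.1; r = 57.1 − 57.1 = 0
x=15: ŷ = -1.4 + 4.5·15 = 66.1; r = 66.1 − 66.1 = 0
x=17: ŷ = -1.4 + 4.5·17 = 75.1; r = 75.1 − 75.1 = 0

1, -2, 1, 0, 0, 0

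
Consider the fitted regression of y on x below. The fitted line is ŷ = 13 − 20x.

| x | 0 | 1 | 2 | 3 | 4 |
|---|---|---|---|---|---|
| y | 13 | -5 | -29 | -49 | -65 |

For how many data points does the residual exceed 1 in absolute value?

x=0: ŷ = 13 − 20·0 = 13; r = 13 − 13 = 0
x=1: ŷ = 13 − 20·1 = -7; r = -5 − (-7) = 2
x=2: ŷ = 13 − 20·2 = -27; r = -29 − (-27) = -2
x=3: ŷ = 13 − 20·3 = -47; r = -49 − (-47) = -2
x=4: ŷ = 13 − 20·4 = -67; r = -65 − (-67) = 2
|r| > 1: x=1 (|r|=2), x=2 (|r|=2), x=3 (|r|=2), x=4 (|r|=2) → 4

4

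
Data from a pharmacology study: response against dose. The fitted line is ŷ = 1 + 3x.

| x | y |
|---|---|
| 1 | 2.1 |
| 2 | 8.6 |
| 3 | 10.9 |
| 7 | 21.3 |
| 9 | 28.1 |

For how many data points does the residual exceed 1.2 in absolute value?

2

x=1: ŷ = 1 + 3·1 = 4; r = 2.1 − 4 = -1.9
x=2: ŷ = 1 + 3·2 = 7; r = 8.6 − 7 = 1.6
x=3: ŷ = 1 + 3·3 = 10; r = 10.9 − 10 = 0.9
x=7: ŷ = 1 + 3·7 = 22; r = 21.3 − 22 = -0.7
x=9: ŷ = 1 + 3·9 = 28; r = 28.1 − 28 = 0.1
|r| > 1.2: x=1 (|r|=1.9), x=2 (|r|=1.6) → 2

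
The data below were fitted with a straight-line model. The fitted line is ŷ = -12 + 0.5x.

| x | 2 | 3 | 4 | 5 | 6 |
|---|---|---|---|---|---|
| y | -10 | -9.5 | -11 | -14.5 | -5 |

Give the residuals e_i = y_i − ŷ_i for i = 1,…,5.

1, 1, -1, -5, 4

x=2: ŷ = -12 + 0.5·2 = -11; e = -10 − (-11) = 1
x=3: ŷ = -12 + 0.5·3 = -10.5; e = -9.5 − (-10.5) = 1
x=4: ŷ = -12 + 0.5·4 = -10; e = -11 − (-10) = -1
x=5: ŷ = -12 + 0.5·5 = -9.5; e = -14.5 − (-9.5) = -5
x=6: ŷ = -12 + 0.5·6 = -9; e = -5 − (-9) = 4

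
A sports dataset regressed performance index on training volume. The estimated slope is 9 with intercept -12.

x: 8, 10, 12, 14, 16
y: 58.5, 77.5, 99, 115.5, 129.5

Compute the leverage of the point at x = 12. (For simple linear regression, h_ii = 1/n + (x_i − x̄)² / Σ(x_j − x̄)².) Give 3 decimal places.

x̄ = (8 + 10 + 12 + 14 + 16)/5 = 12
Σ(x − x̄)² = 16 + 4 + 0 + 4 + 16 = 40
h = 1/5 + (0)²/40 = 0.2 + 0 = 0.200

h = 0.200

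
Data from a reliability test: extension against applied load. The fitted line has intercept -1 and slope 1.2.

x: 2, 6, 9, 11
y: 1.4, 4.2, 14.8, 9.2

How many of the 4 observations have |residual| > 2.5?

2

x=2: ŷ = -1 + 1.2·2 = 1.4; r = 1.4 − 1.4 = 0
x=6: ŷ = -1 + 1.2·6 = 6.2; r = 4.2 − 6.2 = -2
x=9: ŷ = -1 + 1.2·9 = 9.8; r = 14.8 − 9.8 = 5
x=11: ŷ = -1 + 1.2·11 = 12.2; r = 9.2 − 12.2 = -3
|r| > 2.5: x=9 (|r|=5), x=11 (|r|=3) → 2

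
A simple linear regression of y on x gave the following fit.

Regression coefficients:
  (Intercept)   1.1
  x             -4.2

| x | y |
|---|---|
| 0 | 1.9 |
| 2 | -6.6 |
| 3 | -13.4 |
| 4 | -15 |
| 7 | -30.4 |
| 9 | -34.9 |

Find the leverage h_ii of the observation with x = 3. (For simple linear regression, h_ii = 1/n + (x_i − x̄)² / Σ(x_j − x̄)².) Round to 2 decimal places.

x̄ = (0 + 2 + 3 + 4 + 7 + 9)/6 = 4.16667
Σ(x − x̄)² = 17.3611 + 4.69444 + 1.36111 + 0.0277778 + 8.02778 + 23.3611 = 54.8333
h = 1/6 + (-1.16667)²/54.8333 = 0.166667 + 0.0248227 = 0.19

h = 0.19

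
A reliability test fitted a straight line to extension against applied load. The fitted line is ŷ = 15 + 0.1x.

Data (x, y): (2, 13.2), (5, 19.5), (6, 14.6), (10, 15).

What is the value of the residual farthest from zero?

r = 4

x=2: ŷ = 15 + 0.1·2 = 15.2; r = 13.2 − 15.2 = -2
x=5: ŷ = 15 + 0.1·5 = 15.5; r = 19.5 − 15.5 = 4
x=6: ŷ = 15 + 0.1·6 = 15.6; r = 14.6 − 15.6 = -1
x=10: ŷ = 15 + 0.1·10 = 16; r = 15 − 16 = -1
Largest |r| is 4 at x = 5, residual 4.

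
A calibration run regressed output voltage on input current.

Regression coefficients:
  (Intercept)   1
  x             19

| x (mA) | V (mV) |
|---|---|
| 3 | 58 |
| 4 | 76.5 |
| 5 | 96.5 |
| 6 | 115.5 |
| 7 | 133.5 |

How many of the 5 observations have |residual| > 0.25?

4

x=3: V̂ = 1 + 19·3 = 58; r = 58 − 58 = 0
x=4: V̂ = 1 + 19·4 = 77; r = 76.5 − 77 = -0.5
x=5: V̂ = 1 + 19·5 = 96; r = 96.5 − 96 = 0.5
x=6: V̂ = 1 + 19·6 = 115; r = 115.5 − 115 = 0.5
x=7: V̂ = 1 + 19·7 = 134; r = 133.5 − 134 = -0.5
|r| > 0.25: x=4 (|r|=0.5), x=5 (|r|=0.5), x=6 (|r|=0.5), x=7 (|r|=0.5) → 4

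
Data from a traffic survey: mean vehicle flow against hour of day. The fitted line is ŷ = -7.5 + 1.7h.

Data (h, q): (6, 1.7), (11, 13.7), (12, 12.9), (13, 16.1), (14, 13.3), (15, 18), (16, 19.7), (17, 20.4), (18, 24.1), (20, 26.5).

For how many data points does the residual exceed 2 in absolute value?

h=6: ŷ = -7.5 + 1.7·6 = 2.7; e = 1.7 − 2.7 = -1
h=11: ŷ = -7.5 + 1.7·11 = 11.2; e = 13.7 − 11.2 = 2.5
h=12: ŷ = -7.5 + 1.7·12 = 12.9; e = 12.9 − 12.9 = 0
h=13: ŷ = -7.5 + 1.7·13 = 14.6; e = 16.1 − 14.6 = 1.5
h=14: ŷ = -7.5 + 1.7·14 = 16.3; e = 13.3 − 16.3 = -3
h=15: ŷ = -7.5 + 1.7·15 = 18; e = 18 − 18 = 0
h=16: ŷ = -7.5 + 1.7·16 = 19.7; e = 19.7 − 19.7 = 0
h=17: ŷ = -7.5 + 1.7·17 = 21.4; e = 20.4 − 21.4 = -1
h=18: ŷ = -7.5 + 1.7·18 = 23.1; e = 24.1 − 23.1 = 1
h=20: ŷ = -7.5 + 1.7·20 = 26.5; e = 26.5 − 26.5 = 0
|e| > 2: h=11 (|e|=2.5), h=14 (|e|=3) → 2

2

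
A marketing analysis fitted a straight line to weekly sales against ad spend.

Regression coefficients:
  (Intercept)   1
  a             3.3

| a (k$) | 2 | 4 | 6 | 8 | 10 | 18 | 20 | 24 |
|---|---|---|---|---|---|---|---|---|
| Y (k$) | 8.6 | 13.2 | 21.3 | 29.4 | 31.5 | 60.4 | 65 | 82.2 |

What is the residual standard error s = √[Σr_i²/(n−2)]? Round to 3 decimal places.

s = 1.848

a=2: ŷ = 1 + 3.3·2 = 7.6; r = 8.6 − 7.6 = 1
a=4: ŷ = 1 + 3.3·4 = 14.2; r = 13.2 − 14.2 = -1
a=6: ŷ = 1 + 3.3·6 = 20.8; r = 21.3 − 20.8 = 0.5
a=8: ŷ = 1 + 3.3·8 = 27.4; r = 29.4 − 27.4 = 2
a=10: ŷ = 1 + 3.3·10 = 34; r = 31.5 − 34 = -2.5
a=18: ŷ = 1 + 3.3·18 = 60.4; r = 60.4 − 60.4 = 0
a=20: ŷ = 1 + 3.3·20 = 67; r = 65 − 67 = -2
a=24: ŷ = 1 + 3.3·24 = 80.2; r = 82.2 − 80.2 = 2
SSE = 1 + 1 + 0.25 + 4 + 6.25 + 0 + 4 + 4 = 20.5
s = √(20.5/6) = √3.41667 ≈ 1.848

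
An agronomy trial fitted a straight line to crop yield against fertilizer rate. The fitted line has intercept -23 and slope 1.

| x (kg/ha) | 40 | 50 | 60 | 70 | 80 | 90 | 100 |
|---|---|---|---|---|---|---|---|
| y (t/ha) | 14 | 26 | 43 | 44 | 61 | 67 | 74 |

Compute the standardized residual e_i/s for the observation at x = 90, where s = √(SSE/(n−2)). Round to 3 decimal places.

0.000

x=40: ŷ = -23 + 40 = 17; e = 14 − 17 = -3
x=50: ŷ = -23 + 50 = 27; e = 26 − 27 = -1
x=60: ŷ = -23 + 60 = 37; e = 43 − 37 = 6
x=70: ŷ = -23 + 70 = 47; e = 44 − 47 = -3
x=80: ŷ = -23 + 80 = 57; e = 61 − 57 = 4
x=90: ŷ = -23 + 90 = 67; e = 67 − 67 = 0
x=100: ŷ = -23 + 100 = 77; e = 74 − 77 = -3
SSE = 9 + 1 + 36 + 9 + 16 + 0 + 9 = 80
s = √(80/5) = 4
e/s = 0 / 4 = 0.000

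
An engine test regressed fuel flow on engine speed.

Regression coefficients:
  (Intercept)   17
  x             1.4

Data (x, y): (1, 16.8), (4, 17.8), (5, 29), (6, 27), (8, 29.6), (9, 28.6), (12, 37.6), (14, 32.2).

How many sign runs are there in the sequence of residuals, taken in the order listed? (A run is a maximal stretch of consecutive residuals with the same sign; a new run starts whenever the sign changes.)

5 runs

x=1: ŷ = 17 + 1.4·1 = 18.4; r = 16.8 − 18.4 = -1.6
x=4: ŷ = 17 + 1.4·4 = 22.6; r = 17.8 − 22.6 = -4.8
x=5: ŷ = 17 + 1.4·5 = 24; r = 29 − 24 = 5
x=6: ŷ = 17 + 1.4·6 = 25.4; r = 27 − 25.4 = 1.6
x=8: ŷ = 17 + 1.4·8 = 28.2; r = 29.6 − 28.2 = 1.4
x=9: ŷ = 17 + 1.4·9 = 29.6; r = 28.6 − 29.6 = -1
x=12: ŷ = 17 + 1.4·12 = 33.8; r = 37.6 − 33.8 = 3.8
x=14: ŷ = 17 + 1.4·14 = 36.6; r = 32.2 − 36.6 = -4.4
Signs: − − + + + − + −
Runs: −×2, +×3, −×1, +×1, −×1 → 5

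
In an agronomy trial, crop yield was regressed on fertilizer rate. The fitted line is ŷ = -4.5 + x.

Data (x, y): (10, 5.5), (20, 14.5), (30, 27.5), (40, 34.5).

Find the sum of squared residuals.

x=10: ŷ = -4.5 + 10 = 5.5; r = 5.5 − 5.5 = 0
x=20: ŷ = -4.5 + 20 = 15.5; r = 14.5 − 15.5 = -1
x=30: ŷ = -4.5 + 30 = 25.5; r = 27.5 − 25.5 = 2
x=40: ŷ = -4.5 + 40 = 35.5; r = 34.5 − 35.5 = -1
SSE = 0 + 1 + 4 + 1 = 6

SSE = 6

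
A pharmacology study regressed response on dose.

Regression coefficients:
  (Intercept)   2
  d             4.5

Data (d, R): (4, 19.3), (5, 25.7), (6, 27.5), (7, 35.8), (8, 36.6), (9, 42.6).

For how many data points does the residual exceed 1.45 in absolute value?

2

d=4: R̂ = 2 + 4.5·4 = 20; e = 19.3 − 20 = -0.7
d=5: R̂ = 2 + 4.5·5 = 24.5; e = 25.7 − 24.5 = 1.2
d=6: R̂ = 2 + 4.5·6 = 29; e = 27.5 − 29 = -1.5
d=7: R̂ = 2 + 4.5·7 = 33.5; e = 35.8 − 33.5 = 2.3
d=8: R̂ = 2 + 4.5·8 = 38; e = 36.6 − 38 = -1.4
d=9: R̂ = 2 + 4.5·9 = 42.5; e = 42.6 − 42.5 = 0.1
|e| > 1.45: d=6 (|e|=1.5), d=7 (|e|=2.3) → 2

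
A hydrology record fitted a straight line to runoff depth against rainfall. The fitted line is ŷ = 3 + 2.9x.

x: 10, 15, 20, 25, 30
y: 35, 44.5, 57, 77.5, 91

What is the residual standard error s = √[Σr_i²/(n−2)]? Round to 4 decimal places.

x=10: ŷ = 3 + 2.9·10 = 32; r = 35 − 32 = 3
x=15: ŷ = 3 + 2.9·15 = 46.5; r = 44.5 − 46.5 = -2
x=20: ŷ = 3 + 2.9·20 = 61; r = 57 − 61 = -4
x=25: ŷ = 3 + 2.9·25 = 75.5; r = 77.5 − 75.5 = 2
x=30: ŷ = 3 + 2.9·30 = 90; r = 91 − 90 = 1
SSE = 9 + 4 + 16 + 4 + 1 = 34
s = √(34/3) = √11.3333 ≈ 3.3665

s = 3.3665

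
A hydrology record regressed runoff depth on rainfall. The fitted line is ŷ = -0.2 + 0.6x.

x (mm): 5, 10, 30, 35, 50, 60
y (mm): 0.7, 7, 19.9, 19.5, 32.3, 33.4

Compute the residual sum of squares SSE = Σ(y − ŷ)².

SSE = 23.96

x=5: ŷ = -0.2 + 0.6·5 = 2.8; e = 0.7 − 2.8 = -2.1
x=10: ŷ = -0.2 + 0.6·10 = 5.8; e = 7 − 5.8 = 1.2
x=30: ŷ = -0.2 + 0.6·30 = 17.8; e = 19.9 − 17.8 = 2.1
x=35: ŷ = -0.2 + 0.6·35 = 20.8; e = 19.5 − 20.8 = -1.3
x=50: ŷ = -0.2 + 0.6·50 = 29.8; e = 32.3 − 29.8 = 2.5
x=60: ŷ = -0.2 + 0.6·60 = 35.8; e = 33.4 − 35.8 = -2.4
SSE = 4.41 + 1.44 + 4.41 + 1.69 + 6.25 + 5.76 = 23.96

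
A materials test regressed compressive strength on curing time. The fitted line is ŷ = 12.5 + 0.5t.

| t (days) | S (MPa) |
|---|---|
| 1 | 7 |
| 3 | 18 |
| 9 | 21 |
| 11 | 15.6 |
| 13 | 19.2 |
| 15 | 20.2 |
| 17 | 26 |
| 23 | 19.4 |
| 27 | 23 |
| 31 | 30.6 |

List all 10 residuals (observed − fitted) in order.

-6, 4, 4, -2.4, 0.2, 0.2, 5, -4.6, -3, 2.6

t=1: ŷ = 12.5 + 0.5·1 = 13; r = 7 − 13 = -6
t=3: ŷ = 12.5 + 0.5·3 = 14; r = 18 − 14 = 4
t=9: ŷ = 12.5 + 0.5·9 = 17; r = 21 − 17 = 4
t=11: ŷ = 12.5 + 0.5·11 = 18; r = 15.6 − 18 = -2.4
t=13: ŷ = 12.5 + 0.5·13 = 19; r = 19.2 − 19 = 0.2
t=15: ŷ = 12.5 + 0.5·15 = 20; r = 20.2 − 20 = 0.2
t=17: ŷ = 12.5 + 0.5·17 = 21; r = 26 − 21 = 5
t=23: ŷ = 12.5 + 0.5·23 = 24; r = 19.4 − 24 = -4.6
t=27: ŷ = 12.5 + 0.5·27 = 26; r = 23 − 26 = -3
t=31: ŷ = 12.5 + 0.5·31 = 28; r = 30.6 − 28 = 2.6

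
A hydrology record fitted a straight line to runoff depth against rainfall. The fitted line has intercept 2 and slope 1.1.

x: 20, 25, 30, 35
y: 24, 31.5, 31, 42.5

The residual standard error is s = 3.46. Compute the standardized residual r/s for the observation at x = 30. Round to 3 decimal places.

ŷ = 2 + 1.1·30 = 35
r = 31 − 35 = -4
r/s = -4 / 3.46 = -1.156

-1.156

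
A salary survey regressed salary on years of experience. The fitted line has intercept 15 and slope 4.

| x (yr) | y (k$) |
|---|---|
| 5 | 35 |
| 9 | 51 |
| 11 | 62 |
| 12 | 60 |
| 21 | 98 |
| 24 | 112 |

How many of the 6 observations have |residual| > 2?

x=5: ŷ = 15 + 4·5 = 35; r = 35 − 35 = 0
x=9: ŷ = 15 + 4·9 = 51; r = 51 − 51 = 0
x=11: ŷ = 15 + 4·11 = 59; r = 62 − 59 = 3
x=12: ŷ = 15 + 4·12 = 63; r = 60 − 63 = -3
x=21: ŷ = 15 + 4·21 = 99; r = 98 − 99 = -1
x=24: ŷ = 15 + 4·24 = 111; r = 112 − 111 = 1
|r| > 2: x=11 (|r|=3), x=12 (|r|=3) → 2

2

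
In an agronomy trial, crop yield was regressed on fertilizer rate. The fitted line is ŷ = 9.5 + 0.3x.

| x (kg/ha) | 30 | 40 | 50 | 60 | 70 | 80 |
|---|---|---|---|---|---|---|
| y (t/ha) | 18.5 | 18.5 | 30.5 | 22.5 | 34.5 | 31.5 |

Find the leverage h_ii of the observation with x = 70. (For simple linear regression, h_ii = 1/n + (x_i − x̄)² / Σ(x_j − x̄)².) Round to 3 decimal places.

x̄ = (30 + 40 + 50 + 60 + 70 + 80)/6 = 55
Σ(x − x̄)² = 625 + 225 + 25 + 25 + 225 + 625 = 1750
h = 1/6 + (15)²/1750 = 0.166667 + 0.128571 = 0.295

h = 0.295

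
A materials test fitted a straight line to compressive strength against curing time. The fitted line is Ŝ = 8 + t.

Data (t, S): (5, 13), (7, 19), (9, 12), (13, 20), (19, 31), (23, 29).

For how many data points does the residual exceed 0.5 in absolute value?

5

t=5: Ŝ = 8 + 5 = 13; r = 13 − 13 = 0
t=7: Ŝ = 8 + 7 = 15; r = 19 − 15 = 4
t=9: Ŝ = 8 + 9 = 17; r = 12 − 17 = -5
t=13: Ŝ = 8 + 13 = 21; r = 20 − 21 = -1
t=19: Ŝ = 8 + 19 = 27; r = 31 − 27 = 4
t=23: Ŝ = 8 + 23 = 31; r = 29 − 31 = -2
|r| > 0.5: t=7 (|r|=4), t=9 (|r|=5), t=13 (|r|=1), t=19 (|r|=4), t=23 (|r|=2) → 5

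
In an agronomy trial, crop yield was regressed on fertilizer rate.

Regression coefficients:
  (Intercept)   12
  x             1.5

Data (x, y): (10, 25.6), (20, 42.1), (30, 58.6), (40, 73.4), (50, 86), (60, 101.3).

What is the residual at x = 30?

r = 1.6

ŷ = 12 + 1.5·30 = 57
r = 58.6 − 57 = 1.6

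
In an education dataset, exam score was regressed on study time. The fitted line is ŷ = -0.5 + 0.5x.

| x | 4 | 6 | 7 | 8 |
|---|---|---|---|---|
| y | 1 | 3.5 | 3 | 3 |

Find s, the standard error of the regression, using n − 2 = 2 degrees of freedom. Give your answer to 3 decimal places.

x=4: ŷ = -0.5 + 0.5·4 = 1.5; e = 1 − 1.5 = -0.5
x=6: ŷ = -0.5 + 0.5·6 = 2.5; e = 3.5 − 2.5 = 1
x=7: ŷ = -0.5 + 0.5·7 = 3; e = 3 − 3 = 0
x=8: ŷ = -0.5 + 0.5·8 = 3.5; e = 3 − 3.5 = -0.5
SSE = 0.25 + 1 + 0 + 0.25 = 1.5
s = √(1.5/2) = √0.75 ≈ 0.866

s = 0.866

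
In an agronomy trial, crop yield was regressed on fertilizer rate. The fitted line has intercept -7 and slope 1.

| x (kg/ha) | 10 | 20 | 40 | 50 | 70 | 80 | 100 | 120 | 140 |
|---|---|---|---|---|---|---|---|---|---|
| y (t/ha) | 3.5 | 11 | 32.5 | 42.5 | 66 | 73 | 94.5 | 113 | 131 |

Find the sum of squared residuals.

SSE = 20

x=10: ŷ = -7 + 10 = 3; e = 3.5 − 3 = 0.5
x=20: ŷ = -7 + 20 = 13; e = 11 − 13 = -2
x=40: ŷ = -7 + 40 = 33; e = 32.5 − 33 = -0.5
x=50: ŷ = -7 + 50 = 43; e = 42.5 − 43 = -0.5
x=70: ŷ = -7 + 70 = 63; e = 66 − 63 = 3
x=80: ŷ = -7 + 80 = 73; e = 73 − 73 = 0
x=100: ŷ = -7 + 100 = 93; e = 94.5 − 93 = 1.5
x=120: ŷ = -7 + 120 = 113; e = 113 − 113 = 0
x=140: ŷ = -7 + 140 = 133; e = 131 − 133 = -2
SSE = 0.25 + 4 + 0.25 + 0.25 + 9 + 0 + 2.25 + 0 + 4 = 20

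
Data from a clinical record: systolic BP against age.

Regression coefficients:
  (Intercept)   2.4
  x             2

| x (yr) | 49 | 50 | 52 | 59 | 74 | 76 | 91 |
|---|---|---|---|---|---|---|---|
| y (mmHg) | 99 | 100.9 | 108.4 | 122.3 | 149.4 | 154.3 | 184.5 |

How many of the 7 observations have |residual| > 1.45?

3

x=49: ŷ = 2.4 + 2·49 = 100.4; e = 99 − 100.4 = -1.4
x=50: ŷ = 2.4 + 2·50 = 102.4; e = 100.9 − 102.4 = -1.5
x=52: ŷ = 2.4 + 2·52 = 106.4; e = 108.4 − 106.4 = 2
x=59: ŷ = 2.4 + 2·59 = 120.4; e = 122.3 − 120.4 = 1.9
x=74: ŷ = 2.4 + 2·74 = 150.4; e = 149.4 − 150.4 = -1
x=76: ŷ = 2.4 + 2·76 = 154.4; e = 154.3 − 154.4 = -0.1
x=91: ŷ = 2.4 + 2·91 = 184.4; e = 184.5 − 184.4 = 0.1
|e| > 1.45: x=50 (|e|=1.5), x=52 (|e|=2), x=59 (|e|=1.9) → 3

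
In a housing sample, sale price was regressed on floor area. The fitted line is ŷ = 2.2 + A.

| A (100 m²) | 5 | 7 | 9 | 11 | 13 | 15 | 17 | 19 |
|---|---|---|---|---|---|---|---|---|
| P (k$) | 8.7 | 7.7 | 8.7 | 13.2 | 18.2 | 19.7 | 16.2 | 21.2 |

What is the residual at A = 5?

e = 1.5

ŷ = 2.2 + 5 = 7.2
e = 8.7 − 7.2 = 1.5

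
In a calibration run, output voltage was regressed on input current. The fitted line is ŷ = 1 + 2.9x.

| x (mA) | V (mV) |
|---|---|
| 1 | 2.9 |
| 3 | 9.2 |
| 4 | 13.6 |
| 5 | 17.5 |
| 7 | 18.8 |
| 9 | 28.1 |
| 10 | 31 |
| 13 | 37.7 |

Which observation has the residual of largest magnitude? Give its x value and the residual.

x=1: ŷ = 1 + 2.9·1 = 3.9; e = 2.9 − 3.9 = -1
x=3: ŷ = 1 + 2.9·3 = 9.7; e = 9.2 − 9.7 = -0.5
x=4: ŷ = 1 + 2.9·4 = 12.6; e = 13.6 − 12.6 = 1
x=5: ŷ = 1 + 2.9·5 = 15.5; e = 17.5 − 15.5 = 2
x=7: ŷ = 1 + 2.9·7 = 21.3; e = 18.8 − 21.3 = -2.5
x=9: ŷ = 1 + 2.9·9 = 27.1; e = 28.1 − 27.1 = 1
x=10: ŷ = 1 + 2.9·10 = 30; e = 31 − 30 = 1
x=13: ŷ = 1 + 2.9·13 = 38.7; e = 37.7 − 38.7 = -1
Largest |e| is 2.5 at x = 7, residual -2.5.

x = 7, e = -2.5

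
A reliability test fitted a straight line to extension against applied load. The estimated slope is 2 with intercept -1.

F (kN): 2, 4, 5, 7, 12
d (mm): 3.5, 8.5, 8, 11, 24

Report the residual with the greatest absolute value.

F=2: ŷ = -1 + 2·2 = 3; e = 3.5 − 3 = 0.5
F=4: ŷ = -1 + 2·4 = 7; e = 8.5 − 7 = 1.5
F=5: ŷ = -1 + 2·5 = 9; e = 8 − 9 = -1
F=7: ŷ = -1 + 2·7 = 13; e = 11 − 13 = -2
F=12: ŷ = -1 + 2·12 = 23; e = 24 − 23 = 1
Largest |e| is 2 at F = 7, residual -2.

e = -2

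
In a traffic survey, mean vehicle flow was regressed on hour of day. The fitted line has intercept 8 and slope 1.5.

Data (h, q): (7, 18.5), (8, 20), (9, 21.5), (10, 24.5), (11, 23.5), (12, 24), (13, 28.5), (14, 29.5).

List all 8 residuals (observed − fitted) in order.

h=7: q̂ = 8 + 1.5·7 = 18.5; e = 18.5 − 18.5 = 0
h=8: q̂ = 8 + 1.5·8 = 20; e = 20 − 20 = 0
h=9: q̂ = 8 + 1.5·9 = 21.5; e = 21.5 − 21.5 = 0
h=10: q̂ = 8 + 1.5·10 = 23; e = 24.5 − 23 = 1.5
h=11: q̂ = 8 + 1.5·11 = 24.5; e = 23.5 − 24.5 = -1
h=12: q̂ = 8 + 1.5·12 = 26; e = 24 − 26 = -2
h=13: q̂ = 8 + 1.5·13 = 27.5; e = 28.5 − 27.5 = 1
h=14: q̂ = 8 + 1.5·14 = 29; e = 29.5 − 29 = 0.5

0, 0, 0, 1.5, -1, -2, 1, 0.5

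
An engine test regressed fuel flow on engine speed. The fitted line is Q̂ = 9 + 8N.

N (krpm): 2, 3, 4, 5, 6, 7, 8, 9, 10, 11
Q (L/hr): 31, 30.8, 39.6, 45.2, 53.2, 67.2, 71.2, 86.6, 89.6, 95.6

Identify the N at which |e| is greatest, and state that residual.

N = 2, e = 6

N=2: Q̂ = 9 + 8·2 = 25; e = 31 − 25 = 6
N=3: Q̂ = 9 + 8·3 = 33; e = 30.8 − 33 = -2.2
N=4: Q̂ = 9 + 8·4 = 41; e = 39.6 − 41 = -1.4
N=5: Q̂ = 9 + 8·5 = 49; e = 45.2 − 49 = -3.8
N=6: Q̂ = 9 + 8·6 = 57; e = 53.2 − 57 = -3.8
N=7: Q̂ = 9 + 8·7 = 65; e = 67.2 − 65 = 2.2
N=8: Q̂ = 9 + 8·8 = 73; e = 71.2 − 73 = -1.8
N=9: Q̂ = 9 + 8·9 = 81; e = 86.6 − 81 = 5.6
N=10: Q̂ = 9 + 8·10 = 89; e = 89.6 − 89 = 0.6
N=11: Q̂ = 9 + 8·11 = 97; e = 95.6 − 97 = -1.4
Largest |e| is 6 at N = 2, residual 6.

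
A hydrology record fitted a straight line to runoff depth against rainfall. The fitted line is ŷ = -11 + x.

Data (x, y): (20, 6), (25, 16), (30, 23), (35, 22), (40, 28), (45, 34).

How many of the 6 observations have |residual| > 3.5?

1

x=20: ŷ = -11 + 20 = 9; r = 6 − 9 = -3
x=25: ŷ = -11 + 25 = 14; r = 16 − 14 = 2
x=30: ŷ = -11 + 30 = 19; r = 23 − 19 = 4
x=35: ŷ = -11 + 35 = 24; r = 22 − 24 = -2
x=40: ŷ = -11 + 40 = 29; r = 28 − 29 = -1
x=45: ŷ = -11 + 45 = 34; r = 34 − 34 = 0
|r| > 3.5: x=30 (|r|=4) → 1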